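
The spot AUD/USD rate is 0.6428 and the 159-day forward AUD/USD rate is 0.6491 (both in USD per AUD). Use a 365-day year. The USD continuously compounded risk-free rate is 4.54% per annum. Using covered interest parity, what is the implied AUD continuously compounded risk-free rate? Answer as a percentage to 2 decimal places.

2.30%

F = S·e^((r_USD − r_AUD)T) ⇒ r_AUD = r_USD − ln(F/S)/T
ln(0.6491/0.6428) = 0.009753; /(159/365) = 0.022389
r_AUD = 0.0454 − 0.022389 = 0.023011
r_AUD = 2.30%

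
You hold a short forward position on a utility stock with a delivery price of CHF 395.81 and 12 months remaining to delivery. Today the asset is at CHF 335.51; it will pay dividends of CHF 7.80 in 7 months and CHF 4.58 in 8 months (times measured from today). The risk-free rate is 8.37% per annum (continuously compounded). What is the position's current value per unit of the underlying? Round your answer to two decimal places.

PV(remaining dividends) I = 7.80·e^(−0.0837·7/12) + 4.58·e^(−0.0837·8/12) = 11.7597
Current forward F = (S − I)·e^(rT) = (335.51 − 11.7597)·e^(0.0837·12/12) = 323.7503 × 1.087303 = 352.0147
Value (long) = (F − K)·e^(−rT) = (352.0147 − 395.81) × 0.919707 = -40.2788
Short position value = −(long value) = CHF 40.28

CHF 40.28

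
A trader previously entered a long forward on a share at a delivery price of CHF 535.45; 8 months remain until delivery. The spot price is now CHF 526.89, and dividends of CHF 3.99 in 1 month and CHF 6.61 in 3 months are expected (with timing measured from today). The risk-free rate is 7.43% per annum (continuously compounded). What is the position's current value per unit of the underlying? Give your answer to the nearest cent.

CHF 6.86

PV(remaining dividends) I = 3.99·e^(−0.0743·1/12) + 6.61·e^(−0.0743·3/12) = 10.4537
Current forward F = (S − I)·e^(rT) = (526.89 − 10.4537)·e^(0.0743·8/12) = 516.4363 × 1.050781 = 542.6615
Value (long) = (F − K)·e^(−rT) = (542.6615 − 535.45) × 0.951673 = 6.8630
Value = CHF 6.86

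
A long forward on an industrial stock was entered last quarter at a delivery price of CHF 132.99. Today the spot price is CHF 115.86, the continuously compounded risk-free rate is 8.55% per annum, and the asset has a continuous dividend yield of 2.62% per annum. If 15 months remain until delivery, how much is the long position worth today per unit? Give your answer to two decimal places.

Current fair forward for the remaining 15 months: F = S·e^((r − q)·T), (r − q) = 0.0855 − 0.0262 = 0.0593
F = 115.86 · e^(0.0593 × 15/12) = 115.86 × 1.076941 = 124.7744
Value of long forward = (F − K)·e^(−rT) = (124.7744 − 132.99) · e^(−0.0855·15/12)
= -8.2156 × 0.898638 = -7.38

-CHF 7.38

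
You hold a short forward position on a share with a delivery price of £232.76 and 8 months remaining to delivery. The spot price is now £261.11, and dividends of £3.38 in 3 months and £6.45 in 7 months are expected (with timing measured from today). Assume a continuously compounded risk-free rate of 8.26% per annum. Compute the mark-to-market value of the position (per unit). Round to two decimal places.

PV(remaining dividends) I = 3.38·e^(−0.0826·3/12) + 6.45·e^(−0.0826·7/12) = 9.4575
Current forward F = (S − I)·e^(rT) = (261.11 − 9.4575)·e^(0.0826·8/12) = 251.6525 × 1.056611 = 265.8988
Value (long) = (F − K)·e^(−rT) = (265.8988 − 232.76) × 0.946422 = 31.3633
Short position value = −(long value) = -£31.36

-£31.36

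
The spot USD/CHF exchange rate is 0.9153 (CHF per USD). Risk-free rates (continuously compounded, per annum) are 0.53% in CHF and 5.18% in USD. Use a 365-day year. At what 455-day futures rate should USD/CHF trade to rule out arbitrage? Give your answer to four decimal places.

F = S·e^((r_CHF − r_USD)T) = 0.9153 · e^((0.0053 − 0.0518) × 455/365)
= 0.9153 · e^-0.057966 = 0.9153 × 0.943682
F = 0.8638 CHF per USD

0.8638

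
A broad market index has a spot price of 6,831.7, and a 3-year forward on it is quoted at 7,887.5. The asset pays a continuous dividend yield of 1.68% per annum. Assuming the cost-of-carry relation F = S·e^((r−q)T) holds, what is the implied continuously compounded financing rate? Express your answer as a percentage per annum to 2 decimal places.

6.47%

From F = S·e^((r−q)T): (r − q) = ln(F/S)/T
ln(7887.5/6831.7) = ln(1.154544) = 0.143705
(r − q) = 0.143705 / (3) = 0.047902
r = ln(F/S)/T + q = 0.047902 + 0.0168 = 0.064702
r = 6.47%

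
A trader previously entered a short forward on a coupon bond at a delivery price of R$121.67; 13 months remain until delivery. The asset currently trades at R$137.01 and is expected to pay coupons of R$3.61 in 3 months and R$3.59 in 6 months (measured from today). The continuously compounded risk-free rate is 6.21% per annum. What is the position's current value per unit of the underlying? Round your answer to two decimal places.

PV(remaining coupons) I = 3.61·e^(−0.0621·3/12) + 3.59·e^(−0.0621·6/12) = 7.0346
Current forward F = (S − I)·e^(rT) = (137.01 − 7.0346)·e^(0.0621·13/12) = 129.9754 × 1.069590 = 139.0204
Value (long) = (F − K)·e^(−rT) = (139.0204 − 121.67) × 0.934938 = 16.2215
Short position value = −(long value) = -R$16.22

-R$16.22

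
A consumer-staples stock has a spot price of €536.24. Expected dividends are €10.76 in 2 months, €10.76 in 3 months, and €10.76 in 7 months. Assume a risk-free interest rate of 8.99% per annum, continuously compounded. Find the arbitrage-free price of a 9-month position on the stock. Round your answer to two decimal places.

€540.13

PV(dividends) I = 10.76·e^(−0.0899·2/12) + 10.76·e^(−0.0899·3/12) + 10.76·e^(−0.0899·7/12)
I = 10.6000 + 10.5209 + 10.2103 = 31.3312
F = (S − I)·e^(rT) = (536.24 − 31.3312) · e^(0.0899·9/12)
= 504.9088 · e^0.067425 = 504.9088 × 1.069750 = €540.13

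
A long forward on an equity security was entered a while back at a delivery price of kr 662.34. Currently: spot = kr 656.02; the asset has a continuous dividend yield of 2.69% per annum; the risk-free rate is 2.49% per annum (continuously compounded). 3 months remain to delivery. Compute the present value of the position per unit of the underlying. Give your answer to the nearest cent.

Current fair forward for the remaining 3 months: F = S·e^((r − q)·T), (r − q) = 0.0249 − 0.0269 = -0.0020
F = 656.02 · e^(-0.0020 × 3/12) = 656.02 × 0.999500 = 655.6920
Value of long forward = (F − K)·e^(−rT) = (655.6920 − 662.34) · e^(−0.0249·3/12)
= -6.6480 × 0.993794 = -6.61

-kr 6.61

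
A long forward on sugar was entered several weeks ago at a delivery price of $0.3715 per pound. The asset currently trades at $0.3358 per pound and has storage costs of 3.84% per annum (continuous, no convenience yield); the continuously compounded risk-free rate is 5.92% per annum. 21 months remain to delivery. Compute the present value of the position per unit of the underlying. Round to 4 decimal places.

$0.0242 per pound

Current fair forward for the remaining 21 months: F = S·e^((r + u)·T), (r + u) = 0.0592 + 0.0384 = 0.0976
F = 0.3358 · e^(0.0976 × 21/12) = 0.3358 × 1.186253 = 0.3983
Value of long forward = (F − K)·e^(−rT) = (0.3983 − 0.3715) · e^(−0.0592·21/12)
= 0.0268 × 0.901586 = 0.0242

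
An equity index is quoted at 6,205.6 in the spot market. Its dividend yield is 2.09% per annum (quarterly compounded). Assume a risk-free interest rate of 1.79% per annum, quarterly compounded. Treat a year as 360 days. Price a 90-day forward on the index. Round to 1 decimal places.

6,201.0

F = S · (1+r/4)^(4T) / (1+q/4)^(4T)
= 6205.6 × 1.004475 / 1.005225 = 6205.6 × 0.999254
F = 6,201.0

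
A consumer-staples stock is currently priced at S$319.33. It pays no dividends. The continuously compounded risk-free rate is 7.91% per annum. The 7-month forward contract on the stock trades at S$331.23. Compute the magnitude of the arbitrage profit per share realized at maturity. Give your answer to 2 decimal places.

S$3.18 per share

Fair forward: F* = S·e^(carry·T), with carry = r = 0.0791
F* = 319.33 · e^(0.0791 × 7/12) = 319.33 · e^0.046142 = 319.33 × 1.047223 = S$334.4097
Market S$331.23 < fair S$334.4097: forward underpriced → reverse cash-and-carry (short spot, go long the forward).
At maturity, profit = |F_mkt − F*| = |331.23 − 334.4097| = S$3.18 per share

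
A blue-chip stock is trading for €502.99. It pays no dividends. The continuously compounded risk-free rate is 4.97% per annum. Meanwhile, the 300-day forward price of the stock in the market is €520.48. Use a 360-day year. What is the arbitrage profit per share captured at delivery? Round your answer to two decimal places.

Fair forward: F* = S·e^(carry·T), with carry = r = 0.0497
F* = 502.99 · e^(0.0497 × 300/360) = 502.99 · e^0.041417 = 502.99 × 1.042287 = €524.2599
Market €520.48 < fair €524.2599: forward underpriced → reverse cash-and-carry (short spot, go long the forward).
At maturity, profit = |F_mkt − F*| = |520.48 − 524.2599| = €3.78 per share

€3.78 per share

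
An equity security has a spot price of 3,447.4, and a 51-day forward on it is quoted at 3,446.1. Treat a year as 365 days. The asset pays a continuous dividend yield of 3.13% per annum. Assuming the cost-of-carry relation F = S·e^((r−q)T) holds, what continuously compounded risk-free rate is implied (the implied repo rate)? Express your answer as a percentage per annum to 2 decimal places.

2.86%

From F = S·e^((r−q)T): (r − q) = ln(F/S)/T
ln(3446.1/3447.4) = ln(0.999623) = -0.000377
(r − q) = -0.000377 / (51/365) = -0.002698
r = ln(F/S)/T + q = -0.002698 + 0.0313 = 0.028602
r = 2.86%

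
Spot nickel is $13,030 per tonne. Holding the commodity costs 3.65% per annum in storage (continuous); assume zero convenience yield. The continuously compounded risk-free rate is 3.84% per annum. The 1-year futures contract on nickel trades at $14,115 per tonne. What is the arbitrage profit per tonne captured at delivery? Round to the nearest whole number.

$72 per tonne

Fair futures: F* = S·e^(carry·T), with carry = (r + u) = 0.0384 + 0.0365 = 0.0749
F* = 13030 · e^(0.0749 × 1) = 13030 · e^0.074900 = 13030 × 1.077776 = $14043.4213
Market $14115 > fair $14043.4213: forward overpriced → cash-and-carry (buy spot, short the forward).
At maturity, profit = |F_mkt − F*| = |14115 − 14043.4213| = $72 per tonne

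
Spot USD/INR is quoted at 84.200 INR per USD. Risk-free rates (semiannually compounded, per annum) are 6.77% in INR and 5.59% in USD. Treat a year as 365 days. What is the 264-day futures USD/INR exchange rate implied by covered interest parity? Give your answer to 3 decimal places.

By covered interest parity, F = S · (1+r_INR/2)^(2T) / (1+r_USD/2)^(2T)
= 84.200 × 1.049334 / 1.040683 = 84.200 × 1.008313
F = 84.900 INR per USD

84.900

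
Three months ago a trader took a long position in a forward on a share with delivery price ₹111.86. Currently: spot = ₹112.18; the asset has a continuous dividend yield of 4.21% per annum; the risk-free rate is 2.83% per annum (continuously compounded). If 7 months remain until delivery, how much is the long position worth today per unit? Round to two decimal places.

Current fair forward for the remaining 7 months: F = S·e^((r − q)·T), (r − q) = 0.0283 − 0.0421 = -0.0138
F = 112.18 · e^(-0.0138 × 7/12) = 112.18 × 0.991982 = 111.2805
Value of long forward = (F − K)·e^(−rT) = (111.2805 − 111.86) · e^(−0.0283·7/12)
= -0.5795 × 0.983627 = -0.57

-₹0.57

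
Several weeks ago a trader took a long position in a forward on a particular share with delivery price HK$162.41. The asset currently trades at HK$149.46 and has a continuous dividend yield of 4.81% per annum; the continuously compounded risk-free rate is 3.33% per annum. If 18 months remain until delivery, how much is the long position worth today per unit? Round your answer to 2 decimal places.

Current fair forward for the remaining 18 months: F = S·e^((r − q)·T), (r − q) = 0.0333 − 0.0481 = -0.0148
F = 149.46 · e^(-0.0148 × 18/12) = 149.46 × 0.978045 = 146.1786
Value of long forward = (F − K)·e^(−rT) = (146.1786 − 162.41) · e^(−0.0333·18/12)
= -16.2314 × 0.951277 = -15.44

-HK$15.44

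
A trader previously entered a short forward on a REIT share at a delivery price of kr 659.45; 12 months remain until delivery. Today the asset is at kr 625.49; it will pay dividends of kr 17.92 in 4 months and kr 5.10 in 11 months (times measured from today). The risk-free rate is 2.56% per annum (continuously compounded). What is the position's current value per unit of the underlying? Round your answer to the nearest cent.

kr 40.04

PV(remaining dividends) I = 17.92·e^(−0.0256·4/12) + 5.10·e^(−0.0256·11/12) = 22.7494
Current forward F = (S − I)·e^(rT) = (625.49 − 22.7494)·e^(0.0256·12/12) = 602.7406 × 1.025930 = 618.3697
Value (long) = (F − K)·e^(−rT) = (618.3697 − 659.45) × 0.974725 = -40.0420
Short position value = −(long value) = kr 40.04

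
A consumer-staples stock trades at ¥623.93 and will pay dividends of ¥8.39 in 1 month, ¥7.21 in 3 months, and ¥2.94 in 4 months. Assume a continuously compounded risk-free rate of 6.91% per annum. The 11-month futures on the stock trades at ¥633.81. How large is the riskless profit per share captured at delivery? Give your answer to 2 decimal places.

¥11.42 per share

PV(dividends) I = 8.39·e^(−0.0691·1/12) + 7.21·e^(−0.0691·3/12) + 2.94·e^(−0.0691·4/12) = 18.3014
Fair futures F* = (S − I)·e^(rT) = (623.93 − 18.3014)·e^0.063342 = 605.6286 × 1.065391 = 645.2313
Market ¥633.81 < fair 645.2313: forward underpriced → reverse cash-and-carry (short the stock, invest proceeds at r, pay the dividends, go long the forward).
Profit at T = |F_mkt − F*| = |633.81 − 645.2313| = ¥11.42 per share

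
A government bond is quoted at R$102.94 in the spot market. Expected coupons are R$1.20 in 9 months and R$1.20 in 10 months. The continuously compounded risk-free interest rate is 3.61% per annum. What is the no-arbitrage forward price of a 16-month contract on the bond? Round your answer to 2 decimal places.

PV(coupons) I = 1.20·e^(−0.0361·9/12) + 1.20·e^(−0.0361·10/12)
I = 1.1679 + 1.1644 = 2.3323
F = (S − I)·e^(rT) = (102.94 − 2.3323) · e^(0.0361·16/12)
= 100.6077 · e^0.048133 = 100.6077 × 1.049310 = R$105.57

R$105.57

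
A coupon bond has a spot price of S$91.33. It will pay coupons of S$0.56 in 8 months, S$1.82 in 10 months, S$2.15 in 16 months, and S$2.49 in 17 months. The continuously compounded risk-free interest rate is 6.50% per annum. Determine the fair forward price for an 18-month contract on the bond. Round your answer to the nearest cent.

PV(coupons) I = 0.56·e^(−0.0650·8/12) + 1.82·e^(−0.0650·10/12) + 2.15·e^(−0.0650·16/12) + 2.49·e^(−0.0650·17/12)
I = 0.5363 + 1.7240 + 1.9715 + 2.2710 = 6.5028
F = (S − I)·e^(rT) = (91.33 − 6.5028) · e^(0.0650·18/12)
= 84.8272 · e^0.097500 = 84.8272 × 1.102411 = S$93.51

S$93.51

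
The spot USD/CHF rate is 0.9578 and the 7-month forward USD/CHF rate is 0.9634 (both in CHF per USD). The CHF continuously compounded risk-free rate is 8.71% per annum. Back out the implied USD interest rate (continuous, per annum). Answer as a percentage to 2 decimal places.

F = S·e^((r_CHF − r_USD)T) ⇒ r_USD = r_CHF − ln(F/S)/T
ln(0.9634/0.9578) = 0.005830; /(7/12) = 0.009994
r_USD = 0.0871 − 0.009994 = 0.077106
r_USD = 7.71%

7.71%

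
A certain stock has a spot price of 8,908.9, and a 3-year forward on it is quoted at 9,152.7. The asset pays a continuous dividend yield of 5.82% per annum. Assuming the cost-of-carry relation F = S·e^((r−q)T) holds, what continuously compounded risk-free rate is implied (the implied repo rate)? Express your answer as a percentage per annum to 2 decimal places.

From F = S·e^((r−q)T): (r − q) = ln(F/S)/T
ln(9152.7/8908.9) = ln(1.027366) = 0.026998
(r − q) = 0.026998 / (3) = 0.008999
r = ln(F/S)/T + q = 0.008999 + 0.0582 = 0.067199
r = 6.72%

6.72%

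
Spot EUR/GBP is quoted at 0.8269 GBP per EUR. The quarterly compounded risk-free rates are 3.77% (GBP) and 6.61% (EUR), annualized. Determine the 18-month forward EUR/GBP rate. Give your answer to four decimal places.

0.7928

By covered interest parity, F = S · (1+r_GBP/4)^(4T) / (1+r_EUR/4)^(4T)
= 0.8269 × 1.057899 / 1.103338 = 0.8269 × 0.958817
F = 0.7928 GBP per EUR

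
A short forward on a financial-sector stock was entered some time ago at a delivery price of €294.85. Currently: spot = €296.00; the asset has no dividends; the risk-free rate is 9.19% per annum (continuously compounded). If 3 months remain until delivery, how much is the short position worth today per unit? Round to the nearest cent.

-€7.85

Current fair forward for the remaining 3 months: F = S·e^(r·T), r = 0.0919
F = 296.00 · e^(0.0919 × 3/12) = 296.00 × 1.023241 = 302.8793
Value of long forward = (F − K)·e^(−rT) = (302.8793 − 294.85) · e^(−0.0919·3/12)
= 8.0293 × 0.977287 = 7.85
Short position value = −(long value) = -€7.85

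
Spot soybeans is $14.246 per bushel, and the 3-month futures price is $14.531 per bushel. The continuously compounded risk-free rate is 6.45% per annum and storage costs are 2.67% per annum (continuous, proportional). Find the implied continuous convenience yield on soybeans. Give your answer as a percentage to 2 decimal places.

F = S·e^((r+u−y)T) ⇒ (r+u−y) = ln(F/S)/T
ln(14.531/14.246) = 0.019808; /T ⇒ 0.079232
y = r + u − ln(F/S)/T = 0.0645 + 0.0267 − 0.079232 = 0.011968
y = 1.20%

1.20%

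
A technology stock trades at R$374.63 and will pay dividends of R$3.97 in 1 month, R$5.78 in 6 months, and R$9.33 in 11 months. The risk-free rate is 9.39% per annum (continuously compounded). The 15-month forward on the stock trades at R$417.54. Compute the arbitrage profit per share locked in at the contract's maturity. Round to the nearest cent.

R$16.51 per share

PV(dividends) I = 3.97·e^(−0.0939·1/12) + 5.78·e^(−0.0939·6/12) + 9.33·e^(−0.0939·11/12) = 18.0145
Fair forward F* = (S − I)·e^(rT) = (374.63 − 18.0145)·e^0.117375 = 356.6155 × 1.124541 = 401.0288
Market R$417.54 > fair 401.0288: forward overpriced → cash-and-carry (borrow at r, buy the stock and collect the dividends, short the forward).
Profit at T = |F_mkt − F*| = |417.54 − 401.0288| = R$16.51 per share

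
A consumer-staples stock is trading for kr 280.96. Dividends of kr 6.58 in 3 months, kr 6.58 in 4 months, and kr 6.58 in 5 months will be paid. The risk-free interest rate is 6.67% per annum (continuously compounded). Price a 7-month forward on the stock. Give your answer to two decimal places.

PV(dividends) I = 6.58·e^(−0.0667·3/12) + 6.58·e^(−0.0667·4/12) + 6.58·e^(−0.0667·5/12)
I = 6.4712 + 6.4353 + 6.3996 = 19.3061
F = (S − I)·e^(rT) = (280.96 − 19.3061) · e^(0.0667·7/12)
= 261.6539 · e^0.038908 = 261.6539 × 1.039675 = kr 272.04

kr 272.04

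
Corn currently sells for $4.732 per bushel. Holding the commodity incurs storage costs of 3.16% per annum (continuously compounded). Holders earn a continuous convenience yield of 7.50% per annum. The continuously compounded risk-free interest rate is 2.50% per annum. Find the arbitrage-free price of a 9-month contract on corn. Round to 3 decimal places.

$4.667 per bushel

Net carry = r + u − y = 0.0250 + 0.0316 − 0.0750 = -0.0184
F = S·e^((r+u−y)T) = 4.732 · e^(-0.0184 × 9/12) = 4.732 · e^-0.013800
= 4.732 × 0.986295 = $4.667 per bushel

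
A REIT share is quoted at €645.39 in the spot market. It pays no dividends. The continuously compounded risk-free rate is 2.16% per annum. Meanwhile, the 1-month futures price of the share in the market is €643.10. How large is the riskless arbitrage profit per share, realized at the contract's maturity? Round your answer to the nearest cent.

€3.45 per share

Fair futures: F* = S·e^(carry·T), with carry = r = 0.0216
F* = 645.39 · e^(0.0216 × 1/12) = 645.39 · e^0.001800 = 645.39 × 1.001802 = €646.5530
Market €643.10 < fair €646.5530: forward underpriced → reverse cash-and-carry (short spot, go long the forward).
At maturity, profit = |F_mkt − F*| = |643.10 − 646.5530| = €3.45 per share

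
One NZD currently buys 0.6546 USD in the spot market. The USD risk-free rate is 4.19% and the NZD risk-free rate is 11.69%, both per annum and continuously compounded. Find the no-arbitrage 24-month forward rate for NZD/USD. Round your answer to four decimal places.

0.5634

F = S·e^((r_USD − r_NZD)T) = 0.6546 · e^((0.0419 − 0.1169) × 24/12)
= 0.6546 · e^-0.150000 = 0.6546 × 0.860708
F = 0.5634 USD per NZD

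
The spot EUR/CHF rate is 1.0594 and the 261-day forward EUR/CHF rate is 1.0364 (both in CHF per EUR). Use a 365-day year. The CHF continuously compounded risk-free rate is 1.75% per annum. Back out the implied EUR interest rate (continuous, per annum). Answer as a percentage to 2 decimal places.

F = S·e^((r_CHF − r_EUR)T) ⇒ r_EUR = r_CHF − ln(F/S)/T
ln(1.0364/1.0594) = -0.021950; /(261/365) = -0.030696
r_EUR = 0.0175 + 0.030696 = 0.048196
r_EUR = 4.82%

4.82%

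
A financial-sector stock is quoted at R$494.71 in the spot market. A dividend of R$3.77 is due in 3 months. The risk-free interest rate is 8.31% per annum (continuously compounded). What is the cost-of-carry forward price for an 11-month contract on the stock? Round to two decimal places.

R$529.88

PV(dividends) I = 3.77·e^(−0.0831·3/12)
I = 3.6925
F = (S − I)·e^(rT) = (494.71 − 3.6925) · e^(0.0831·11/12)
= 491.0175 · e^0.076175 = 491.0175 × 1.079151 = R$529.88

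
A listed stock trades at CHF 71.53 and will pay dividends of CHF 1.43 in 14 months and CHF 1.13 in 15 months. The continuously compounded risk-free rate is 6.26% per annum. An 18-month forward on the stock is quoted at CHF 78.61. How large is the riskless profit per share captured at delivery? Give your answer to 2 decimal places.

CHF 2.65 per share

PV(dividends) I = 1.43·e^(−0.0626·14/12) + 1.13·e^(−0.0626·15/12) = 2.3742
Fair forward F* = (S − I)·e^(rT) = (71.53 − 2.3742)·e^0.093900 = 69.1558 × 1.098450 = 75.9642
Market CHF 78.61 > fair 75.9642: forward overpriced → cash-and-carry (borrow at r, buy the stock and collect the dividends, short the forward).
Profit at T = |F_mkt − F*| = |78.61 − 75.9642| = CHF 2.65 per share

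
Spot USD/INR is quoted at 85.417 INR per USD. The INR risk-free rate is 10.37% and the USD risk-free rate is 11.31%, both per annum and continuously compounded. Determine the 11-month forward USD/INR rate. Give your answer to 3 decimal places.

84.684

F = S·e^((r_INR − r_USD)T) = 85.417 · e^((0.1037 − 0.1131) × 11/12)
= 85.417 · e^-0.008617 = 85.417 × 0.991420
F = 84.684 INR per USD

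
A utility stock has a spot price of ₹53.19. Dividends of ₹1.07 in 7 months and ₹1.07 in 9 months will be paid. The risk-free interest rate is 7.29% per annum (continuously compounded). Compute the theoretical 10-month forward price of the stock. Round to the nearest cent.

PV(dividends) I = 1.07·e^(−0.0729·7/12) + 1.07·e^(−0.0729·9/12)
I = 1.0255 + 1.0131 = 2.0386
F = (S − I)·e^(rT) = (53.19 − 2.0386) · e^(0.0729·10/12)
= 51.1514 · e^0.060750 = 51.1514 × 1.062633 = ₹54.36

₹54.36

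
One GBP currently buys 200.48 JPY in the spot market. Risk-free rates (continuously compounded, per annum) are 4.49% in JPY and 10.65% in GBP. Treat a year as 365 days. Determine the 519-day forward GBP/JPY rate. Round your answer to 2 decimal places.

F = S·e^((r_JPY − r_GBP)T) = 200.48 · e^((0.0449 − 0.1065) × 519/365)
= 200.48 · e^-0.087590 = 200.48 × 0.916136
F = 183.67 JPY per GBP

183.67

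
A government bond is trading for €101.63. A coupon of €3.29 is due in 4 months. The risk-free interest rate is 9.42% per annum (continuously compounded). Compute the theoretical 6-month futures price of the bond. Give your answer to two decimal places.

PV(coupons) I = 3.29·e^(−0.0942·4/12)
I = 3.1883
F = (S − I)·e^(rT) = (101.63 − 3.1883) · e^(0.0942·6/12)
= 98.4417 · e^0.047100 = 98.4417 × 1.048227 = €103.19

€103.19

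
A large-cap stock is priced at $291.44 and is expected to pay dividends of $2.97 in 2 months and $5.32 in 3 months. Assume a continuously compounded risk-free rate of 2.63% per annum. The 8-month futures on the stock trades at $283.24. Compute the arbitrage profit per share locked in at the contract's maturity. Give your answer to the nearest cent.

PV(dividends) I = 2.97·e^(−0.0263·2/12) + 5.32·e^(−0.0263·3/12) = 8.2421
Fair futures F* = (S − I)·e^(rT) = (291.44 − 8.2421)·e^0.017533 = 283.1979 × 1.017688 = 288.2071
Market $283.24 < fair 288.2071: forward underpriced → reverse cash-and-carry (short the stock, invest proceeds at r, pay the dividends, go long the forward).
Profit at T = |F_mkt − F*| = |283.24 − 288.2071| = $4.97 per share

$4.97 per share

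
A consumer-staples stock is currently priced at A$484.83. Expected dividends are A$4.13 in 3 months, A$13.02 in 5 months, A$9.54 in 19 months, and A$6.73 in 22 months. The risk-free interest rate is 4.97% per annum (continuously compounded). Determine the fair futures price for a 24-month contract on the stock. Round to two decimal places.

A$500.38

PV(dividends) I = 4.13·e^(−0.0497·3/12) + 13.02·e^(−0.0497·5/12) + 9.54·e^(−0.0497·19/12) + 6.73·e^(−0.0497·22/12)
I = 4.0790 + 12.7532 + 8.8181 + 6.1439 = 31.7942
F = (S − I)·e^(rT) = (484.83 − 31.7942) · e^(0.0497·24/12)
= 453.0358 · e^0.099400 = 453.0358 × 1.104508 = A$500.38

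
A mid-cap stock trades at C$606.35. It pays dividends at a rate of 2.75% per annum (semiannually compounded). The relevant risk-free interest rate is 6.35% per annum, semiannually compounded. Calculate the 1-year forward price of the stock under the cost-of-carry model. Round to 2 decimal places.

F = S · (1+r/2)^(2T) / (1+q/2)^(2T)
= 606.35 × 1.064508 / 1.027689 = 606.35 × 1.035827
F = C$628.07

C$628.07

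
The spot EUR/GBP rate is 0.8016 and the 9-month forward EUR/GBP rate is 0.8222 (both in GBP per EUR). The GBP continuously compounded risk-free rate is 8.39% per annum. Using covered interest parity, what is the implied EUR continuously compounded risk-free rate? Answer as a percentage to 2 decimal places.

5.01%

F = S·e^((r_GBP − r_EUR)T) ⇒ r_EUR = r_GBP − ln(F/S)/T
ln(0.8222/0.8016) = 0.025374; /(9/12) = 0.033832
r_EUR = 0.0839 − 0.033832 = 0.050068
r_EUR = 5.01%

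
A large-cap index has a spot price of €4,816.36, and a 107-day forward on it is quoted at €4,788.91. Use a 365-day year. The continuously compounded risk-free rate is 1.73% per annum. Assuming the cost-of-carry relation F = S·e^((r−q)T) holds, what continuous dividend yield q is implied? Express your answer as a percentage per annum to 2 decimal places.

3.68%

From F = S·e^((r−q)T): (r − q) = ln(F/S)/T
ln(4788.91/4816.36) = ln(0.994301) = -0.005715
(r − q) = -0.005715 / (107/365) = -0.019495
q = r − ln(F/S)/T = 0.0173 + 0.019495 = 0.036795
q = 3.68%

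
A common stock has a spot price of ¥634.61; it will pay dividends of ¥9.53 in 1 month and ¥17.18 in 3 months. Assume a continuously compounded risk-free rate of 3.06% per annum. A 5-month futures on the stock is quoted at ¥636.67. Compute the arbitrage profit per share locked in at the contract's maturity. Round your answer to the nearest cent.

¥20.81 per share

PV(dividends) I = 9.53·e^(−0.0306·1/12) + 17.18·e^(−0.0306·3/12) = 26.5548
Fair futures F* = (S − I)·e^(rT) = (634.61 − 26.5548)·e^0.012750 = 608.0552 × 1.012832 = 615.8578
Market ¥636.67 > fair 615.8578: forward overpriced → cash-and-carry (borrow at r, buy the stock and collect the dividends, short the forward).
Profit at T = |F_mkt − F*| = |636.67 − 615.8578| = ¥20.81 per share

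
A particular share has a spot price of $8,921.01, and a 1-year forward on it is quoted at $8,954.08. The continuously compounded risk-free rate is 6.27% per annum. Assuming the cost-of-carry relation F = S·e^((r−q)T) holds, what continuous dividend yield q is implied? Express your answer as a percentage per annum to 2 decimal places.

5.90%

From F = S·e^((r−q)T): (r − q) = ln(F/S)/T
ln(8954.08/8921.01) = ln(1.003707) = 0.003700
(r − q) = 0.003700 / (1) = 0.003700
q = r − ln(F/S)/T = 0.0627 − 0.003700 = 0.059000
q = 5.90%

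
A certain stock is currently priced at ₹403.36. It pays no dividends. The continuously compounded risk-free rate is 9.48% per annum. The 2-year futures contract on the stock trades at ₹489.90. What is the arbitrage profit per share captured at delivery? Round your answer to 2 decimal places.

Fair futures: F* = S·e^(carry·T), with carry = r = 0.0948
F* = 403.36 · e^(0.0948 × 2) = 403.36 · e^0.189600 = 403.36 × 1.208766 = ₹487.5679
Market ₹489.90 > fair ₹487.5679: forward overpriced → cash-and-carry (buy spot, short the forward).
At maturity, profit = |F_mkt − F*| = |489.90 − 487.5679| = ₹2.33 per share

₹2.33 per share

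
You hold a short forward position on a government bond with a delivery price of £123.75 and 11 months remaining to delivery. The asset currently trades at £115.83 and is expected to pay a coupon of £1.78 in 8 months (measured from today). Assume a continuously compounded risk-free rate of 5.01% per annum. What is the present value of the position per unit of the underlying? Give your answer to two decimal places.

PV(remaining coupons) I = 1.78·e^(−0.0501·8/12) = 1.7215
Current forward F = (S − I)·e^(rT) = (115.83 − 1.7215)·e^(0.0501·11/12) = 114.1085 × 1.046996 = 119.4711
Value (long) = (F − K)·e^(−rT) = (119.4711 − 123.75) × 0.955114 = -4.0868
Short position value = −(long value) = £4.09

£4.09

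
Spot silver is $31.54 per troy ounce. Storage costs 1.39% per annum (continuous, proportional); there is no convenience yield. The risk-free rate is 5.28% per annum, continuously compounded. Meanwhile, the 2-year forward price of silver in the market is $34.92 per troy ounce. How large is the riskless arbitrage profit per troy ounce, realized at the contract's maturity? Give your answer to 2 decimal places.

Fair forward: F* = S·e^(carry·T), with carry = (r + u) = 0.0528 + 0.0139 = 0.0667
F* = 31.54 · e^(0.0667 × 2) = 31.54 · e^0.133400 = 31.54 × 1.142707 = $36.0410
Market $34.92 < fair $36.0410: forward underpriced → reverse cash-and-carry (short spot, go long the forward).
At maturity, profit = |F_mkt − F*| = |34.92 − 36.0410| = $1.12 per troy ounce

$1.12 per troy ounce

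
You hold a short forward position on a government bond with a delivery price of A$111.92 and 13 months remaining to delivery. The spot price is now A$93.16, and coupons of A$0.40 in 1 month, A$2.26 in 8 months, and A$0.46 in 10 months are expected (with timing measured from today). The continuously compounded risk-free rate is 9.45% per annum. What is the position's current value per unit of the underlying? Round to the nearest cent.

A$10.81

PV(remaining coupons) I = 0.40·e^(−0.0945·1/12) + 2.26·e^(−0.0945·8/12) + 0.46·e^(−0.0945·10/12) = 2.9440
Current forward F = (S − I)·e^(rT) = (93.16 − 2.9440)·e^(0.0945·13/12) = 90.2160 × 1.107799 = 99.9412
Value (long) = (F − K)·e^(−rT) = (99.9412 − 111.92) × 0.902691 = -10.8132
Short position value = −(long value) = A$10.81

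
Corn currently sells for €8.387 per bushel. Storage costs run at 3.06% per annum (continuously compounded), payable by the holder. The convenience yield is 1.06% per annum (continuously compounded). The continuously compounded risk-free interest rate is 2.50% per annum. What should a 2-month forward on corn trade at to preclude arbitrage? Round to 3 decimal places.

Net carry = r + u − y = 0.0250 + 0.0306 − 0.0106 = 0.0450
F = S·e^((r+u−y)T) = 8.387 · e^(0.0450 × 2/12) = 8.387 · e^0.007500
= 8.387 × 1.007528 = €8.450 per bushel

€8.450 per bushel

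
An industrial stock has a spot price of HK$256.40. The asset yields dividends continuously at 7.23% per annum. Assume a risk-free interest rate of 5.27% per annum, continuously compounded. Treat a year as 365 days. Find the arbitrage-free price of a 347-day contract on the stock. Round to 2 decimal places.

HK$251.67

F = S·e^((r − q)T) = 256.40 · e^((0.0527 − 0.0723) × 347/365)
= 256.40 · e^-0.018633 = 256.40 × 0.981540
F = HK$251.67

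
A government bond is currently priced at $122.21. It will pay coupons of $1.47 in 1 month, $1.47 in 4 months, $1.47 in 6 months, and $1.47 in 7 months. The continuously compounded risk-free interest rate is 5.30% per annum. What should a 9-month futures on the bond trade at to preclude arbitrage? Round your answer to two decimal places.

PV(coupons) I = 1.47·e^(−0.0530·1/12) + 1.47·e^(−0.0530·4/12) + 1.47·e^(−0.0530·6/12) + 1.47·e^(−0.0530·7/12)
I = 1.4635 + 1.4443 + 1.4316 + 1.4252 = 5.7646
F = (S − I)·e^(rT) = (122.21 − 5.7646) · e^(0.0530·9/12)
= 116.4454 · e^0.039750 = 116.4454 × 1.040551 = $121.17

$121.17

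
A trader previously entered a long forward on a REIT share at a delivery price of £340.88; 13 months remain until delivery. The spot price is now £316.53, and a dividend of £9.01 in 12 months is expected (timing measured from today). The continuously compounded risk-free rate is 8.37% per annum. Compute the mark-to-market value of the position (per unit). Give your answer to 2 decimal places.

PV(remaining dividends) I = 9.01·e^(−0.0837·12/12) = 8.2866
Current forward F = (S − I)·e^(rT) = (316.53 − 8.2866)·e^(0.0837·13/12) = 308.2434 × 1.094913 = 337.4997
Value (long) = (F − K)·e^(−rT) = (337.4997 − 340.88) × 0.913314 = -3.0873
Value = -£3.09

-£3.09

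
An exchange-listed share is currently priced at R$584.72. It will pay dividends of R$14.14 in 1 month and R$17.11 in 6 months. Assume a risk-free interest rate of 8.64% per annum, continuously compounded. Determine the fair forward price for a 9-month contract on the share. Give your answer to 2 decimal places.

R$591.40

PV(dividends) I = 14.14·e^(−0.0864·1/12) + 17.11·e^(−0.0864·6/12)
I = 14.0386 + 16.3866 = 30.4252
F = (S − I)·e^(rT) = (584.72 − 30.4252) · e^(0.0864·9/12)
= 554.2948 · e^0.064800 = 554.2948 × 1.066946 = R$591.40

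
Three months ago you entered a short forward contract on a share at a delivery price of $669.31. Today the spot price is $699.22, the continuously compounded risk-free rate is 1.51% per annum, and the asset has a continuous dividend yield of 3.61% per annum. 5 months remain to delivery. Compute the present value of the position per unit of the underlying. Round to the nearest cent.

-$23.67

Current fair forward for the remaining 5 months: F = S·e^((r − q)·T), (r − q) = 0.0151 − 0.0361 = -0.0210
F = 699.22 · e^(-0.0210 × 5/12) = 699.22 × 0.991288 = 693.1284
Value of long forward = (F − K)·e^(−rT) = (693.1284 − 669.31) · e^(−0.0151·5/12)
= 23.8184 × 0.993728 = 23.67
Short position value = −(long value) = -$23.67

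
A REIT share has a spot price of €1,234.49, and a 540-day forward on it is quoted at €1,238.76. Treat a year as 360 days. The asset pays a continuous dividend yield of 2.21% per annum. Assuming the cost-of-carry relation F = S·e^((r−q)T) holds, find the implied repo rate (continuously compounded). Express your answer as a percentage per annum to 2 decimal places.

2.44%

From F = S·e^((r−q)T): (r − q) = ln(F/S)/T
ln(1238.76/1234.49) = ln(1.003459) = 0.003453
(r − q) = 0.003453 / (540/360) = 0.002302
r = ln(F/S)/T + q = 0.002302 + 0.0221 = 0.024402
r = 2.44%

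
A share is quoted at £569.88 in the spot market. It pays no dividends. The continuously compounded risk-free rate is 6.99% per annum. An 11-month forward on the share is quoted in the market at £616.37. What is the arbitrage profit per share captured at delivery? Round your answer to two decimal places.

Fair forward: F* = S·e^(carry·T), with carry = r = 0.0699
F* = 569.88 · e^(0.0699 × 11/12) = 569.88 · e^0.064075 = 569.88 × 1.066172 = £607.5901
Market £616.37 > fair £607.5901: forward overpriced → cash-and-carry (buy spot, short the forward).
At maturity, profit = |F_mkt − F*| = |616.37 − 607.5901| = £8.78 per share

£8.78 per share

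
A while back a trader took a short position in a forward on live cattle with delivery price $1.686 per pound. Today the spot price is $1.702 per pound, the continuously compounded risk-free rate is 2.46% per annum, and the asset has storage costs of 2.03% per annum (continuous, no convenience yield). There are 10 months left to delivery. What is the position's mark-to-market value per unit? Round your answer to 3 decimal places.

Current fair forward for the remaining 10 months: F = S·e^((r + u)·T), (r + u) = 0.0246 + 0.0203 = 0.0449
F = 1.702 · e^(0.0449 × 10/12) = 1.702 × 1.038125 = 1.7669
Value of long forward = (F − K)·e^(−rT) = (1.7669 − 1.686) · e^(−0.0246·10/12)
= 0.0809 × 0.979709 = 0.079
Short position value = −(long value) = -$0.079

-$0.079 per pound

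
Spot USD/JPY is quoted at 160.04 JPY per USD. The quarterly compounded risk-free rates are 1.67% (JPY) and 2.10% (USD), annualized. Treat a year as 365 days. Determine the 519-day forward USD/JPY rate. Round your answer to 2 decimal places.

159.07

By covered interest parity, F = S · (1+r_JPY/4)^(4T) / (1+r_USD/4)^(4T)
= 160.04 × 1.023980 / 1.030230 = 160.04 × 0.993933
F = 159.07 JPY per USD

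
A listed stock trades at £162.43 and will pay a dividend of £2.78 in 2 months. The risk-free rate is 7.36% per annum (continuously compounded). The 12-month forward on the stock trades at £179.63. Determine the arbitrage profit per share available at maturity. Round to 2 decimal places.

£7.75 per share

PV(dividends) I = 2.78·e^(−0.0736·2/12) = 2.7461
Fair forward F* = (S − I)·e^(rT) = (162.43 − 2.7461)·e^0.073600 = 159.6839 × 1.076376 = 171.8799
Market £179.63 > fair 171.8799: forward overpriced → cash-and-carry (borrow at r, buy the stock and collect the dividends, short the forward).
Profit at T = |F_mkt − F*| = |179.63 − 171.8799| = £7.75 per share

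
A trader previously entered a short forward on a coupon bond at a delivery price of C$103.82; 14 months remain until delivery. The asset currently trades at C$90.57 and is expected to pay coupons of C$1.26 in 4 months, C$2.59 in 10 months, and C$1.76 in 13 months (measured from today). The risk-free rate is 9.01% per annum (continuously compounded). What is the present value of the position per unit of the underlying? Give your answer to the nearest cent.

PV(remaining coupons) I = 1.26·e^(−0.0901·4/12) + 2.59·e^(−0.0901·10/12) + 1.76·e^(−0.0901·13/12) = 5.2217
Current forward F = (S − I)·e^(rT) = (90.57 − 5.2217)·e^(0.0901·14/12) = 85.3483 × 1.110840 = 94.8083
Value (long) = (F − K)·e^(−rT) = (94.8083 − 103.82) × 0.900219 = -8.1125
Short position value = −(long value) = C$8.11

C$8.11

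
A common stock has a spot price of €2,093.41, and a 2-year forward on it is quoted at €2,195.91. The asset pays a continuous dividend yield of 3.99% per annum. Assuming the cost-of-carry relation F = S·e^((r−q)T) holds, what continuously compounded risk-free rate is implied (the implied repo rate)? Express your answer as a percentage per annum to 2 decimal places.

From F = S·e^((r−q)T): (r − q) = ln(F/S)/T
ln(2195.91/2093.41) = ln(1.048963) = 0.047802
(r − q) = 0.047802 / (2) = 0.023901
r = ln(F/S)/T + q = 0.023901 + 0.0399 = 0.063801
r = 6.38%

6.38%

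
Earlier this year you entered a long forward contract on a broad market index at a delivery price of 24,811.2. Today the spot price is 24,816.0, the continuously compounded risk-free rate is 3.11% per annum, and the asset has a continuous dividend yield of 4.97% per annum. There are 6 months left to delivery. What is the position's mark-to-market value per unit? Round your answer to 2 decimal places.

Current fair forward for the remaining 6 months: F = S·e^((r − q)·T), (r − q) = 0.0311 − 0.0497 = -0.0186
F = 24816.0 · e^(-0.0186 × 6/12) = 24816.0 × 0.99074311 = 24586.2810
Value of long forward = (F − K)·e^(−rT) = (24586.2810 − 24811.2) · e^(−0.0311·6/12)
= -224.9190 × 0.98457028 = -221.45

-221.45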